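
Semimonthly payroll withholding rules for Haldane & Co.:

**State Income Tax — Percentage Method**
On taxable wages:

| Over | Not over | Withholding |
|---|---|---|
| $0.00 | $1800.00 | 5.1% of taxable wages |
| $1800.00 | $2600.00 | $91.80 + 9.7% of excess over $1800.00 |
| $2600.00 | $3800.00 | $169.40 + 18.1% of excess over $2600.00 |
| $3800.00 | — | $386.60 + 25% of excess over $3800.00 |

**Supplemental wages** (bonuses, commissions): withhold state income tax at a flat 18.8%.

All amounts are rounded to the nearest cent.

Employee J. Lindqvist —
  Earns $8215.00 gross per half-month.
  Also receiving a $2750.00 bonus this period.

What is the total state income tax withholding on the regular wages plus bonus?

State Income Tax: taxable = $8215.00
  $386.60 + 25% × ($8215.00 − $3800.00) = $386.60 + 25% × $4415.00 = $1490.35
Supplemental (18.8% flat on bonus): 18.8% × $2750.00 = $517.00
Total state income tax: $1490.35 + $517.00 = $2007.35

$2007.35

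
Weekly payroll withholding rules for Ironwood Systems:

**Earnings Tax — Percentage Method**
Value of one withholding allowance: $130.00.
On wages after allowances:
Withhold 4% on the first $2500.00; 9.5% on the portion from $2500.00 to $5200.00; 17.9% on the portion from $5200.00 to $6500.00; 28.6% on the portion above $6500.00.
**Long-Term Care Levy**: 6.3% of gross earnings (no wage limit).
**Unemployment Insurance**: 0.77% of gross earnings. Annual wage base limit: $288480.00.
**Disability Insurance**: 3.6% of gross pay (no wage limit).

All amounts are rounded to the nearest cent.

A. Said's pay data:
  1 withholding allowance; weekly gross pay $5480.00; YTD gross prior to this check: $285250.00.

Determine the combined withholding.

Earnings Tax: taxable = $5480.00 − 1×$130.00 = $5350.00
  $356.50 + 17.9% × ($5350.00 − $5200.00) = $356.50 + 17.9% × $150.00 = $383.35
Long-Term Care Levy: 6.3% × $5480.00 = $345.24
Unemployment Insurance: cap $288480.00 − YTD $285250.00 = $3230.00 subject; 0.77% × $3230.00 = $24.87
Disability Insurance: 3.6% × $5480.00 = $197.28
Total: $383.35 + $345.24 + $24.87 + $197.28 = $950.74

$950.74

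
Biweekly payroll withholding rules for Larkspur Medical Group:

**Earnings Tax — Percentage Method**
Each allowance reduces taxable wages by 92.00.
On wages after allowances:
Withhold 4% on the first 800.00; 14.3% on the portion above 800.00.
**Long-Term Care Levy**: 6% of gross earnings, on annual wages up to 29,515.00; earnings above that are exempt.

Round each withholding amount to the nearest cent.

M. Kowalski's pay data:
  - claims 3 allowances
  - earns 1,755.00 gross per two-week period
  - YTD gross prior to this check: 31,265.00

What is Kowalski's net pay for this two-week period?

Earnings Tax: taxable = 1,755.00 − 3×92.00 = 1,479.00
  32.00 + 14.3% × (1,479.00 − 800.00) = 32.00 + 14.3% × 679.00 = 129.10
Long-Term Care Levy: YTD 31,265.00 ≥ cap 29,515.00 → 0.00
Total withheld: 129.10 + 0.00 = 129.10
Net pay: 1,755.00 − 129.10 = 1,625.90

1,625.90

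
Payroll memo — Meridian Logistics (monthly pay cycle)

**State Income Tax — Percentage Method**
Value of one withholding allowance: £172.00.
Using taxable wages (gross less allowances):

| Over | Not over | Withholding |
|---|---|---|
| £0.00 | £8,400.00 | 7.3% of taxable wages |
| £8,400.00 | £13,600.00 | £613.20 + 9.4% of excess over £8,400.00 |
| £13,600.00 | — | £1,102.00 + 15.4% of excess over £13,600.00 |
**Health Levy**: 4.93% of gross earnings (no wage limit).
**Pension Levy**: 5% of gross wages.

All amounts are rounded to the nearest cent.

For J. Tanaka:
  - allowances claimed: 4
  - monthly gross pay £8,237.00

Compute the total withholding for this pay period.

£1,369.01

State Income Tax: taxable = £8,237.00 − 4×£172.00 = £7,549.00
  7.3% × £7,549.00 = £551.08
Health Levy: 4.93% × £8,237.00 = £406.08
Pension Levy: 5% × £8,237.00 = £411.85
Total: £551.08 + £406.08 + £411.85 = £1,369.01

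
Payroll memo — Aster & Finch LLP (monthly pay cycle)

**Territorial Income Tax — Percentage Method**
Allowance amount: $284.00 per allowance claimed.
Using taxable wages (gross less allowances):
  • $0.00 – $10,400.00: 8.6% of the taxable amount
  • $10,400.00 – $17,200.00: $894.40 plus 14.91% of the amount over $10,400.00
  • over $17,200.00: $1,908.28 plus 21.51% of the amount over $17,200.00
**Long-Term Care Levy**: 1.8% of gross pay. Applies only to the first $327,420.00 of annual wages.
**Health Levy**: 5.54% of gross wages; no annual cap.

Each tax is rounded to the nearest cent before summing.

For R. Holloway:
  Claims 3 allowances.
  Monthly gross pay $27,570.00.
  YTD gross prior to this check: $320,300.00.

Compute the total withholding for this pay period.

$5,611.14

Territorial Income Tax: taxable = $27,570.00 − 3×$284.00 = $26,718.00
  $1,908.28 + 21.51% × ($26,718.00 − $17,200.00) = $1,908.28 + 21.51% × $9,518.00 = $3,955.60
Long-Term Care Levy: cap $327,420.00 − YTD $320,300.00 = $7,120.00 subject; 1.8% × $7,120.00 = $128.16
Health Levy: 5.54% × $27,570.00 = $1,527.38
Total: $3,955.60 + $128.16 + $1,527.38 = $5,611.14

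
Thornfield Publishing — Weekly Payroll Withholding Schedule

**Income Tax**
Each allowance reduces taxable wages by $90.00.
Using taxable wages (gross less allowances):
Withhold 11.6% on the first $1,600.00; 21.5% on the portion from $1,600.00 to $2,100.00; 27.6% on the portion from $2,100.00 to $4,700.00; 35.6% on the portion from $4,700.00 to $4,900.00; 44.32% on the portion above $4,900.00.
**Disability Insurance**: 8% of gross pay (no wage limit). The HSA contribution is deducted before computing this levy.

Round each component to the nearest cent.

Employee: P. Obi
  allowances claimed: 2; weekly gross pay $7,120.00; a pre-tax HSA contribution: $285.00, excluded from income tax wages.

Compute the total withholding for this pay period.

$2,406.52

Income Tax: taxable = $7,120.00 − $285.00 − 2×$90.00 = $6,655.00
  $1,081.90 + 44.32% × ($6,655.00 − $4,900.00) = $1,081.90 + 44.32% × $1,755.00 = $1,859.72
Disability Insurance: 8% × $6,835.00 = $546.80
Total: $1,859.72 + $546.80 = $2,406.52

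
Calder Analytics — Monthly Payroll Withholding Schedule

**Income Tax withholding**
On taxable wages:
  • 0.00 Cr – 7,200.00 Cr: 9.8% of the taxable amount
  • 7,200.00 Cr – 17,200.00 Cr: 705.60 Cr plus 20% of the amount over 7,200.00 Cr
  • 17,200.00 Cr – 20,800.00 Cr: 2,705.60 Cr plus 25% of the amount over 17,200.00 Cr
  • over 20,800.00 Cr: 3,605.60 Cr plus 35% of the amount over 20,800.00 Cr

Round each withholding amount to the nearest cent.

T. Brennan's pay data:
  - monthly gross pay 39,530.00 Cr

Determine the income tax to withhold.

Income Tax: taxable = 39,530.00 Cr
  3,605.60 Cr + 35% × (39,530.00 Cr − 20,800.00 Cr) = 3,605.60 Cr + 35% × 18,730.00 Cr = 10,161.10 Cr

10,161.10 Cr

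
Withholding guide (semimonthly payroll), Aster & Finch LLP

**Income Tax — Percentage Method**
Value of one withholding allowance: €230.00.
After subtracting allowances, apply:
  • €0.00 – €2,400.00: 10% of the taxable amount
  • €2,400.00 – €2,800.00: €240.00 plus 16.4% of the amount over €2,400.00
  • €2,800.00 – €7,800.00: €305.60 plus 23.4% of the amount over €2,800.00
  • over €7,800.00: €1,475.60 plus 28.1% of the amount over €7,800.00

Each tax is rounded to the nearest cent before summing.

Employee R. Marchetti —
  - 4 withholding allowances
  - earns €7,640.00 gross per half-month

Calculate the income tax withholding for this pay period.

€1,222.88

Income Tax: taxable = €7,640.00 − 4×€230.00 = €6,720.00
  €305.60 + 23.4% × (€6,720.00 − €2,800.00) = €305.60 + 23.4% × €3,920.00 = €1,222.88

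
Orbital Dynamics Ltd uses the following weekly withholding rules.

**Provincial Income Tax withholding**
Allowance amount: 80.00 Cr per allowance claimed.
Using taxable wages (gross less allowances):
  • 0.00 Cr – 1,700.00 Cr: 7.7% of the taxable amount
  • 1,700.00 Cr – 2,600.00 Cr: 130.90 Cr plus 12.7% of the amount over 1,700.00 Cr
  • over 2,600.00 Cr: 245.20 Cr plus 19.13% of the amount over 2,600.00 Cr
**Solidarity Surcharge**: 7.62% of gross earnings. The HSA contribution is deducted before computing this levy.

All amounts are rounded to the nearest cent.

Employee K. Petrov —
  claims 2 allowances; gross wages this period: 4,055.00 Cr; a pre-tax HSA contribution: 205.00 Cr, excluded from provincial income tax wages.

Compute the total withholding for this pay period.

747.09 Cr

Provincial Income Tax: taxable = 4,055.00 Cr − 205.00 Cr − 2×80.00 Cr = 3,690.00 Cr
  245.20 Cr + 19.13% × (3,690.00 Cr − 2,600.00 Cr) = 245.20 Cr + 19.13% × 1,090.00 Cr = 453.72 Cr
Solidarity Surcharge: 7.62% × 3,850.00 Cr = 293.37 Cr
Total: 453.72 Cr + 293.37 Cr = 747.09 Cr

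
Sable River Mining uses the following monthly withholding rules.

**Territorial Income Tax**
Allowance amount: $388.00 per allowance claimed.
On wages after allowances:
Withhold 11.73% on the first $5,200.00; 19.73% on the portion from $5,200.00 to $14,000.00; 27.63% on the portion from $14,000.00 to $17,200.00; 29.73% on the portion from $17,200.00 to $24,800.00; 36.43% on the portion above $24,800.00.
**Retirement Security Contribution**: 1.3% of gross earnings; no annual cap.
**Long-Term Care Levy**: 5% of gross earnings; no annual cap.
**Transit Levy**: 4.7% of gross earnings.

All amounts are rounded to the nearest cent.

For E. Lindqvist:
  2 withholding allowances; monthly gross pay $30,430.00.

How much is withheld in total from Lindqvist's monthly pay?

$10,605.45

Territorial Income Tax: taxable = $30,430.00 − 2×$388.00 = $29,654.00
  $5,489.84 + 36.43% × ($29,654.00 − $24,800.00) = $5,489.84 + 36.43% × $4,854.00 = $7,258.15
Retirement Security Contribution: 1.3% × $30,430.00 = $395.59
Long-Term Care Levy: 5% × $30,430.00 = $1,521.50
Transit Levy: 4.7% × $30,430.00 = $1,430.21
Total: $7,258.15 + $395.59 + $1,521.50 + $1,430.21 = $10,605.45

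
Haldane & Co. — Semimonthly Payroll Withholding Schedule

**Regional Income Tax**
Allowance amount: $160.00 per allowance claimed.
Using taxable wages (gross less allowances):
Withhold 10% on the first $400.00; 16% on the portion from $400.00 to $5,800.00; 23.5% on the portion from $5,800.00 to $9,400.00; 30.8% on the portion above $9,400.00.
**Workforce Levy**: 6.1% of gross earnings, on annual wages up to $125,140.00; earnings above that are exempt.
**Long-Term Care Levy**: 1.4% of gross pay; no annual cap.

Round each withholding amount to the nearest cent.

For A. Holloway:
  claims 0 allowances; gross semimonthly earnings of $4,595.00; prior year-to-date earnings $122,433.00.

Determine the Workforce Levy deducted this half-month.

$165.13

Workforce Levy: cap $125,140.00 − YTD $122,433.00 = $2,707.00 subject; 6.1% × $2,707.00 = $165.13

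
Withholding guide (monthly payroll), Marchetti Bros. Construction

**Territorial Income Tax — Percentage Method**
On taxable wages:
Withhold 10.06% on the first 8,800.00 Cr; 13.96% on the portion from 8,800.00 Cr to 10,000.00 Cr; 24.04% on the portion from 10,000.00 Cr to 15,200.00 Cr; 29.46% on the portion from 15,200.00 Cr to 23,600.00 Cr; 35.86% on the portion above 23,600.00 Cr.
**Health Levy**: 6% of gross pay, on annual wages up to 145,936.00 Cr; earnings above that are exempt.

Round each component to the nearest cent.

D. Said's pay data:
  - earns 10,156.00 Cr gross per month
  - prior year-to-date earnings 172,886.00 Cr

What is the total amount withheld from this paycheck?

1,090.30 Cr

Territorial Income Tax: taxable = 10,156.00 Cr
  1,052.80 Cr + 24.04% × (10,156.00 Cr − 10,000.00 Cr) = 1,052.80 Cr + 24.04% × 156.00 Cr = 1,090.30 Cr
Health Levy: YTD 172,886.00 Cr ≥ cap 145,936.00 Cr → 0.00 Cr
Total: 1,090.30 Cr + 0.00 Cr = 1,090.30 Cr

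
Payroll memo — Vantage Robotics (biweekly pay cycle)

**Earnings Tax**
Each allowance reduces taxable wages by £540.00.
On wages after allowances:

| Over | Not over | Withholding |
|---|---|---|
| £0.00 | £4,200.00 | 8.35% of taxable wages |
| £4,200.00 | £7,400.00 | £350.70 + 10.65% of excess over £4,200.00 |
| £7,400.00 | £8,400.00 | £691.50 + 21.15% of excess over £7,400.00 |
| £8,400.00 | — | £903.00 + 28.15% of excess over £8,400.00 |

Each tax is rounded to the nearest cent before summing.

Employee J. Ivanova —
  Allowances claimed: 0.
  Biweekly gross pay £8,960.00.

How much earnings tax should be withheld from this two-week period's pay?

Earnings Tax: taxable = £8,960.00
  £903.00 + 28.15% × (£8,960.00 − £8,400.00) = £903.00 + 28.15% × £560.00 = £1,060.64

£1,060.64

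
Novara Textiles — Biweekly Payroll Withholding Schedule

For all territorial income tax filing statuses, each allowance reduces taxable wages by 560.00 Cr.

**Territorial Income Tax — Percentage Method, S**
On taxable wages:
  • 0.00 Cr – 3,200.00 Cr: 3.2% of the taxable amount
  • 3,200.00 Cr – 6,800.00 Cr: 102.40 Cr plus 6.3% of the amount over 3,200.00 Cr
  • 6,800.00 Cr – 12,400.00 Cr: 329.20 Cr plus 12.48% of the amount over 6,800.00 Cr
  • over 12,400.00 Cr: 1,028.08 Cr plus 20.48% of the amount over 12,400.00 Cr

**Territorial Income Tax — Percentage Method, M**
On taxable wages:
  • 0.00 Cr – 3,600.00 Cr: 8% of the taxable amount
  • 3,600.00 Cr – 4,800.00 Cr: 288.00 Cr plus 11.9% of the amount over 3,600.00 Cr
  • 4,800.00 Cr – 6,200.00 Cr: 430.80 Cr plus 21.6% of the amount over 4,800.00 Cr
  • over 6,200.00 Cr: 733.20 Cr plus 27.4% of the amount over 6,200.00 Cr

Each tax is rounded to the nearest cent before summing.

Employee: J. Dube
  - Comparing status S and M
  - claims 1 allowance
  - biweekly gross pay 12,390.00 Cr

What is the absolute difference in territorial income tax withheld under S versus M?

Territorial Income Tax (S): taxable = 12,390.00 Cr − 1×560.00 Cr = 11,830.00 Cr
  329.20 Cr + 12.48% × (11,830.00 Cr − 6,800.00 Cr) = 329.20 Cr + 12.48% × 5,030.00 Cr = 956.94 Cr
Territorial Income Tax (M): taxable = 12,390.00 Cr − 1×560.00 Cr = 11,830.00 Cr
  733.20 Cr + 27.4% × (11,830.00 Cr − 6,200.00 Cr) = 733.20 Cr + 27.4% × 5,630.00 Cr = 2,275.82 Cr
Difference: |956.94 Cr − 2,275.82 Cr| = 1,318.88 Cr (higher under M)

1,318.88 Cr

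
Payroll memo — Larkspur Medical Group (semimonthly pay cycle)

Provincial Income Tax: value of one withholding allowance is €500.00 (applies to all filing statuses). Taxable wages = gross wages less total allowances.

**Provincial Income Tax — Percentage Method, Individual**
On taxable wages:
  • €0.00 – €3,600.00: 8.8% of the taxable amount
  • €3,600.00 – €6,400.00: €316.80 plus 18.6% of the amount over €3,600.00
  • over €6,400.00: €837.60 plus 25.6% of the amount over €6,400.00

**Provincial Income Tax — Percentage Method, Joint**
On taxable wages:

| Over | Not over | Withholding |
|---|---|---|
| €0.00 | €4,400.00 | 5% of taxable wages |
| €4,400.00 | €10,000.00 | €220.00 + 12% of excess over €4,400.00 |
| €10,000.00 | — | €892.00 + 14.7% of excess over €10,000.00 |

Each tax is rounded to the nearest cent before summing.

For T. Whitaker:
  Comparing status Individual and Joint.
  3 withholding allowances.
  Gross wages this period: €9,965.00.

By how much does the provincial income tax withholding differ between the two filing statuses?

Provincial Income Tax (Individual): taxable = €9,965.00 − 3×€500.00 = €8,465.00
  €837.60 + 25.6% × (€8,465.00 − €6,400.00) = €837.60 + 25.6% × €2,065.00 = €1,366.24
Provincial Income Tax (Joint): taxable = €9,965.00 − 3×€500.00 = €8,465.00
  €220.00 + 12% × (€8,465.00 − €4,400.00) = €220.00 + 12% × €4,065.00 = €707.80
Difference: |€1,366.24 − €707.80| = €658.44 (higher under Individual)

€658.44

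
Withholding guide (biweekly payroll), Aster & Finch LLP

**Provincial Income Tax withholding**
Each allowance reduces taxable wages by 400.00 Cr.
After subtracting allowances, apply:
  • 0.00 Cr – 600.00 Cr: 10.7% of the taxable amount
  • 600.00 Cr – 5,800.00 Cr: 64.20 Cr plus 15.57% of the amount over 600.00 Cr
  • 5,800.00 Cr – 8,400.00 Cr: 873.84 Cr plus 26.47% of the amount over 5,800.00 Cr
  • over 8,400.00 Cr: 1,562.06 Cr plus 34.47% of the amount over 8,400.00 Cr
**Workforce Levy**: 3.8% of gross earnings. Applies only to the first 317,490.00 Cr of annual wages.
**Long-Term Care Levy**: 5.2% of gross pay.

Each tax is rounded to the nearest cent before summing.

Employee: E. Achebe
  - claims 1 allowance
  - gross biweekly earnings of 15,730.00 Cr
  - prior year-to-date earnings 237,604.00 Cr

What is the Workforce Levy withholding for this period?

Workforce Levy: 3.8% × 15,730.00 Cr = 597.74 Cr

597.74 Cr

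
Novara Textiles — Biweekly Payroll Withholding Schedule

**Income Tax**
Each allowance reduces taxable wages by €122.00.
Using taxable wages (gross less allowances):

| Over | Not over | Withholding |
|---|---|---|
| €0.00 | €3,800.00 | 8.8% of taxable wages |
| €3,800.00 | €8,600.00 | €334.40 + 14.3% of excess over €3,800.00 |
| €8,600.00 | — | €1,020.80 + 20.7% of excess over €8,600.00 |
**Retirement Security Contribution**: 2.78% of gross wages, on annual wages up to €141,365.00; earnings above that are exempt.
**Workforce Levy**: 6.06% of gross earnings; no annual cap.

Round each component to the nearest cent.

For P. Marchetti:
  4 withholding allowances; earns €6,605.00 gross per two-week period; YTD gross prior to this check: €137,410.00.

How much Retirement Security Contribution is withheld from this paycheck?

€109.95

Retirement Security Contribution: cap €141,365.00 − YTD €137,410.00 = €3,955.00 subject; 2.78% × €3,955.00 = €109.95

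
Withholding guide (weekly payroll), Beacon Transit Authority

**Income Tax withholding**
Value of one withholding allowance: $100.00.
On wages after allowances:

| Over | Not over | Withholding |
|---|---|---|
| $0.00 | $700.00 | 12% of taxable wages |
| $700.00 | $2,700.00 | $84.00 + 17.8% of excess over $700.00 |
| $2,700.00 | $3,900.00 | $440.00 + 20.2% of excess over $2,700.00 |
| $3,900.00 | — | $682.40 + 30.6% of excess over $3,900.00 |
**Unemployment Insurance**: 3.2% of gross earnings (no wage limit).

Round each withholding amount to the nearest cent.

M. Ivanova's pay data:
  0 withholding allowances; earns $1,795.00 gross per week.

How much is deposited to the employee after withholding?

$1,458.65

Income Tax: taxable = $1,795.00
  $84.00 + 17.8% × ($1,795.00 − $700.00) = $84.00 + 17.8% × $1,095.00 = $278.91
Unemployment Insurance: 3.2% × $1,795.00 = $57.44
Total withheld: $278.91 + $57.44 = $336.35
Net pay: $1,795.00 − $336.35 = $1,458.65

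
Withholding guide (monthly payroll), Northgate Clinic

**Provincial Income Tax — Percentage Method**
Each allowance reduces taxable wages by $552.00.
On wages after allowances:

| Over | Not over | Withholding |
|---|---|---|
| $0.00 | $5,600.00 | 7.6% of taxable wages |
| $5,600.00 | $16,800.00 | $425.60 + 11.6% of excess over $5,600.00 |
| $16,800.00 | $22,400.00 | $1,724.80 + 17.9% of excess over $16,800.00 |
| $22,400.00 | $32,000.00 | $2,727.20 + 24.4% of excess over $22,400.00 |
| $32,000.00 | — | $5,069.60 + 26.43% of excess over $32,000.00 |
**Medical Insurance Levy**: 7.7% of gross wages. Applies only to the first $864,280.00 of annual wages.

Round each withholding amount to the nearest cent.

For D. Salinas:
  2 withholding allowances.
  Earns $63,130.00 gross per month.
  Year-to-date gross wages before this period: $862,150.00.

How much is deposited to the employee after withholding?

Provincial Income Tax: taxable = $63,130.00 − 2×$552.00 = $62,026.00
  $5,069.60 + 26.43% × ($62,026.00 − $32,000.00) = $5,069.60 + 26.43% × $30,026.00 = $13,005.47
Medical Insurance Levy: cap $864,280.00 − YTD $862,150.00 = $2,130.00 subject; 7.7% × $2,130.00 = $164.01
Total withheld: $13,005.47 + $164.01 = $13,169.48
Net pay: $63,130.00 − $13,169.48 = $49,960.52

$49,960.52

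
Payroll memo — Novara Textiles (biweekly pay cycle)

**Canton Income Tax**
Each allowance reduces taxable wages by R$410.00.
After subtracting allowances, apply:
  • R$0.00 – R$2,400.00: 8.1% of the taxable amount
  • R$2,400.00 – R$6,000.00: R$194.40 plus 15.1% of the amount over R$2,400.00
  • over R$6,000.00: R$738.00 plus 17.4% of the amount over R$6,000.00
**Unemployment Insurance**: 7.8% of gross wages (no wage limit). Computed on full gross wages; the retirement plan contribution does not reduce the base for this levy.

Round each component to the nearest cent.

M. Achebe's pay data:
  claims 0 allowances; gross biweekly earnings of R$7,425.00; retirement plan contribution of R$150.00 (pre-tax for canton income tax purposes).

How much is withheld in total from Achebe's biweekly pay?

Canton Income Tax: taxable = R$7,425.00 − R$150.00 = R$7,275.00
  R$738.00 + 17.4% × (R$7,275.00 − R$6,000.00) = R$738.00 + 17.4% × R$1,275.00 = R$959.85
Unemployment Insurance: 7.8% × R$7,425.00 = R$579.15
Total: R$959.85 + R$579.15 = R$1,539.00

R$1,539.00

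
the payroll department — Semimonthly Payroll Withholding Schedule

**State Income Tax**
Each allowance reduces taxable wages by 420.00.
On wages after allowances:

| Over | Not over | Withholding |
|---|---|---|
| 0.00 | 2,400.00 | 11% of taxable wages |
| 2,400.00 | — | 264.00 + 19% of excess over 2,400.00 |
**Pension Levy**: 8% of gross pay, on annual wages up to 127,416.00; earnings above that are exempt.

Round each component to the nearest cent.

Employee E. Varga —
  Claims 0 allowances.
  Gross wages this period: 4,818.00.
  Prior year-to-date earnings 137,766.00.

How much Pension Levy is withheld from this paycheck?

Pension Levy: YTD 137,766.00 ≥ cap 127,416.00 → 0.00

0.00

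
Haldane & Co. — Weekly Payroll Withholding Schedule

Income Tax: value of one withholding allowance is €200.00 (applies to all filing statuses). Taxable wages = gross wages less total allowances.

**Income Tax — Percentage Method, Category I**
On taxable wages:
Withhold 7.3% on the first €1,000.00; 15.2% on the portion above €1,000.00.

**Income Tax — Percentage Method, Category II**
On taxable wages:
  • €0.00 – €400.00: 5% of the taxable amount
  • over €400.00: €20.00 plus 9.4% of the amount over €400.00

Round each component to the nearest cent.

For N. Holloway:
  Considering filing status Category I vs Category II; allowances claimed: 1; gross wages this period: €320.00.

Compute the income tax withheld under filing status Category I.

Income Tax (Category I): taxable = €320.00 − 1×€200.00 = €120.00
  7.3% × €120.00 = €8.76

€8.76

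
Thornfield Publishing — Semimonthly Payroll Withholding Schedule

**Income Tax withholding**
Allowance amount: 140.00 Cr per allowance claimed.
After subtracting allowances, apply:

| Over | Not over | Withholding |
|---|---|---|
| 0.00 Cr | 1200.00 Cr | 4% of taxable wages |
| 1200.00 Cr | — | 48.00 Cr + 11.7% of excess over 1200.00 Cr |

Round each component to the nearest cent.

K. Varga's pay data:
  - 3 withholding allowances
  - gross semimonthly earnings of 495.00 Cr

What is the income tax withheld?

3.00 Cr

Income Tax: taxable = 495.00 Cr − 3×140.00 Cr = 75.00 Cr
  4% × 75.00 Cr = 3.00 Cr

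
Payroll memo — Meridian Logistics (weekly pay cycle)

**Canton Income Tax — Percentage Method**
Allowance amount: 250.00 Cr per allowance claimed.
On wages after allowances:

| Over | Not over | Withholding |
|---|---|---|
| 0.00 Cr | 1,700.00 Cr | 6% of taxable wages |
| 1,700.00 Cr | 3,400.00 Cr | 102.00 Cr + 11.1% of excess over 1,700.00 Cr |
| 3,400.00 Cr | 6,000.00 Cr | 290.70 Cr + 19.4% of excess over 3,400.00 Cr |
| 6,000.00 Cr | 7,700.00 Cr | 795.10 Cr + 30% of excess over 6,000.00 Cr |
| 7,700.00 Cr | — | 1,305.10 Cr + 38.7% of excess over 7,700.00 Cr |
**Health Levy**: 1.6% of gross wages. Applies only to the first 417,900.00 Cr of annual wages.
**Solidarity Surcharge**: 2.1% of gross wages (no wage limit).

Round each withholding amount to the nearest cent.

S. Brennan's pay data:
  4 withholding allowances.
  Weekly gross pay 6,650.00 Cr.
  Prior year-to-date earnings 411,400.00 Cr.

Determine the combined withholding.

970.85 Cr

Canton Income Tax: taxable = 6,650.00 Cr − 4×250.00 Cr = 5,650.00 Cr
  290.70 Cr + 19.4% × (5,650.00 Cr − 3,400.00 Cr) = 290.70 Cr + 19.4% × 2,250.00 Cr = 727.20 Cr
Health Levy: cap 417,900.00 Cr − YTD 411,400.00 Cr = 6,500.00 Cr subject; 1.6% × 6,500.00 Cr = 104.00 Cr
Solidarity Surcharge: 2.1% × 6,650.00 Cr = 139.65 Cr
Total: 727.20 Cr + 104.00 Cr + 139.65 Cr = 970.85 Cr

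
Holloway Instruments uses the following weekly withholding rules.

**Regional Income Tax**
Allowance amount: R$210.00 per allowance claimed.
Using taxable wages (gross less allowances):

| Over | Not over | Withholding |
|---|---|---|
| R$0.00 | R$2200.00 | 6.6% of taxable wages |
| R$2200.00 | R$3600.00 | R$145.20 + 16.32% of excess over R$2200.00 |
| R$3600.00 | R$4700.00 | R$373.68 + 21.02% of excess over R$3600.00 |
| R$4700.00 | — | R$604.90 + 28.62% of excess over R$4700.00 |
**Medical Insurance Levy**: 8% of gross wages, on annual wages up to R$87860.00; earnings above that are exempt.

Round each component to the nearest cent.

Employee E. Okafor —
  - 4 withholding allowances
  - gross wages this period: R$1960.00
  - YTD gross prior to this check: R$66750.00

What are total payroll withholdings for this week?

R$230.72

Regional Income Tax: taxable = R$1960.00 − 4×R$210.00 = R$1120.00
  6.6% × R$1120.00 = R$73.92
Medical Insurance Levy: 8% × R$1960.00 = R$156.80
Total: R$73.92 + R$156.80 = R$230.72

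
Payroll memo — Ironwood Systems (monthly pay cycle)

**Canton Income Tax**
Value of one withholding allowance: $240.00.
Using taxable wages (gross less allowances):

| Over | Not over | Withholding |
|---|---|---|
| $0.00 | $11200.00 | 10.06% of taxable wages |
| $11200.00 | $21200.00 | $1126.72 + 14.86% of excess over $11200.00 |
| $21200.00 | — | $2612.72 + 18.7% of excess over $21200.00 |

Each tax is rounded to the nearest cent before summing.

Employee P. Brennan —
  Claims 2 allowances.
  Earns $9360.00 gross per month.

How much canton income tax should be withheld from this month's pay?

Canton Income Tax: taxable = $9360.00 − 2×$240.00 = $8880.00
  10.06% × $8880.00 = $893.33

$893.33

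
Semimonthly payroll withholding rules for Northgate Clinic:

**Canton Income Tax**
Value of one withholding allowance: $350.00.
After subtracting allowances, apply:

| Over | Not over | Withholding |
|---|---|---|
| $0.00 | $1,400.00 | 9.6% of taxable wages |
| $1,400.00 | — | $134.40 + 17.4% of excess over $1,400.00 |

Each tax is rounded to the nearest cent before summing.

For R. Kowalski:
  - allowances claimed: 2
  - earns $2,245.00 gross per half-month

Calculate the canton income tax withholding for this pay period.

Canton Income Tax: taxable = $2,245.00 − 2×$350.00 = $1,545.00
  $134.40 + 17.4% × ($1,545.00 − $1,400.00) = $134.40 + 17.4% × $145.00 = $159.63

$159.63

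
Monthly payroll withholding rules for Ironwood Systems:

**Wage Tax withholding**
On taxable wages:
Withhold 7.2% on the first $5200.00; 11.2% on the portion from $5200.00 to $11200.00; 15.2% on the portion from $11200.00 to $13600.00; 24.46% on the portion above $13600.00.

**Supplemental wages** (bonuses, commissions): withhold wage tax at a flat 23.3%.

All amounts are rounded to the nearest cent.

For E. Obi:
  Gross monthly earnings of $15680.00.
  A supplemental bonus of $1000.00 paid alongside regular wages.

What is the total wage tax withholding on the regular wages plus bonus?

$2152.97

Wage Tax: taxable = $15680.00
  $1411.20 + 24.46% × ($15680.00 − $13600.00) = $1411.20 + 24.46% × $2080.00 = $1919.97
Supplemental (23.3% flat on bonus): 23.3% × $1000.00 = $233.00
Total wage tax: $1919.97 + $233.00 = $2152.97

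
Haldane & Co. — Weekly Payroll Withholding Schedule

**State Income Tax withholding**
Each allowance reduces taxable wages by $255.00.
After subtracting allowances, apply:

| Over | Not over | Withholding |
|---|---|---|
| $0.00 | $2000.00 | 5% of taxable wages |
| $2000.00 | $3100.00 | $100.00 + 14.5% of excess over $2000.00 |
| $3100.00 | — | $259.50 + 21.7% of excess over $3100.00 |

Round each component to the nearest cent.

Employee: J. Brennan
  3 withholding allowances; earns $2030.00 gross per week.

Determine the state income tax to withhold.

State Income Tax: taxable = $2030.00 − 3×$255.00 = $1265.00
  5% × $1265.00 = $63.25

$63.25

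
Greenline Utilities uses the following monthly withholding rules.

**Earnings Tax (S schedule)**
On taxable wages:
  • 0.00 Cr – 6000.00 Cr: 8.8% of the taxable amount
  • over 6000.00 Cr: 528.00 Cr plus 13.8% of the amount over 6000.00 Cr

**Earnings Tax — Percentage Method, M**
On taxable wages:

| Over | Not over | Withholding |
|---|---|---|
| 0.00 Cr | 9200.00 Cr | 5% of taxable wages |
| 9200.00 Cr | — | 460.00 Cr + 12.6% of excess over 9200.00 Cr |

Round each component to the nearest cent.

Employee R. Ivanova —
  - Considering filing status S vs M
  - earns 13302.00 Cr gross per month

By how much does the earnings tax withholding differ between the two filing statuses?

558.83 Cr

Earnings Tax (S): taxable = 13302.00 Cr
  528.00 Cr + 13.8% × (13302.00 Cr − 6000.00 Cr) = 528.00 Cr + 13.8% × 7302.00 Cr = 1535.68 Cr
Earnings Tax (M): taxable = 13302.00 Cr
  460.00 Cr + 12.6% × (13302.00 Cr − 9200.00 Cr) = 460.00 Cr + 12.6% × 4102.00 Cr = 976.85 Cr
Difference: |1535.68 Cr − 976.85 Cr| = 558.83 Cr (higher under S)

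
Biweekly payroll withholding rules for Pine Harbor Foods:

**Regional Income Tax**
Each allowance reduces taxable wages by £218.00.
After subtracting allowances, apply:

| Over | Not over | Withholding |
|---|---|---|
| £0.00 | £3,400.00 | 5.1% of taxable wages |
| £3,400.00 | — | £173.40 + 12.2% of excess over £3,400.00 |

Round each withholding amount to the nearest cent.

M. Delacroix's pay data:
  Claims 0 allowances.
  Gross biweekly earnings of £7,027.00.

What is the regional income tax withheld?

Regional Income Tax: taxable = £7,027.00
  £173.40 + 12.2% × (£7,027.00 − £3,400.00) = £173.40 + 12.2% × £3,627.00 = £615.89

£615.89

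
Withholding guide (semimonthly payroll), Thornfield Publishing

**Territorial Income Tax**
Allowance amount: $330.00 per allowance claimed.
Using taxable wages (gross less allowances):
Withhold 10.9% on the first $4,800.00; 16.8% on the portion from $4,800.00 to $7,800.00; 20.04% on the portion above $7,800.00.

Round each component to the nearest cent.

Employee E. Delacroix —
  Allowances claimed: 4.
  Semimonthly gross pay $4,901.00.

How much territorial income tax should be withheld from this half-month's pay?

$390.33

Territorial Income Tax: taxable = $4,901.00 − 4×$330.00 = $3,581.00
  10.9% × $3,581.00 = $390.33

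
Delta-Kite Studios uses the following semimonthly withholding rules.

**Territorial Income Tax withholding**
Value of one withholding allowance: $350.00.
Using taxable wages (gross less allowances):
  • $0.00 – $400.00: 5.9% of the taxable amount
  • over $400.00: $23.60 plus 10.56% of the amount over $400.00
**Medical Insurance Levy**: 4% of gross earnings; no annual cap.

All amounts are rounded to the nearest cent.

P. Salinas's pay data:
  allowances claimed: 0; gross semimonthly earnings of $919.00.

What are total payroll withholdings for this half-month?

Territorial Income Tax: taxable = $919.00
  $23.60 + 10.56% × ($919.00 − $400.00) = $23.60 + 10.56% × $519.00 = $78.41
Medical Insurance Levy: 4% × $919.00 = $36.76
Total: $78.41 + $36.76 = $115.17

$115.17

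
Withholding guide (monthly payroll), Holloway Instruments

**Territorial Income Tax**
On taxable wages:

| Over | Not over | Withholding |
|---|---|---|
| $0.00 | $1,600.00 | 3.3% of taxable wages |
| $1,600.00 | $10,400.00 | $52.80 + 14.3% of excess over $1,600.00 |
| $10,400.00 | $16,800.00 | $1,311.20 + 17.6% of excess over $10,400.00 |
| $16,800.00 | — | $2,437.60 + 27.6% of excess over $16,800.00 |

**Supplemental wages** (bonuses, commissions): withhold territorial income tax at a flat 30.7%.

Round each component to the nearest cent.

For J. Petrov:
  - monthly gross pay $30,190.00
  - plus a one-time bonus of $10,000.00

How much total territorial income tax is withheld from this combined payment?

Territorial Income Tax: taxable = $30,190.00
  $2,437.60 + 27.6% × ($30,190.00 − $16,800.00) = $2,437.60 + 27.6% × $13,390.00 = $6,133.24
Supplemental (30.7% flat on bonus): 30.7% × $10,000.00 = $3,070.00
Total territorial income tax: $6,133.24 + $3,070.00 = $9,203.24

$9,203.24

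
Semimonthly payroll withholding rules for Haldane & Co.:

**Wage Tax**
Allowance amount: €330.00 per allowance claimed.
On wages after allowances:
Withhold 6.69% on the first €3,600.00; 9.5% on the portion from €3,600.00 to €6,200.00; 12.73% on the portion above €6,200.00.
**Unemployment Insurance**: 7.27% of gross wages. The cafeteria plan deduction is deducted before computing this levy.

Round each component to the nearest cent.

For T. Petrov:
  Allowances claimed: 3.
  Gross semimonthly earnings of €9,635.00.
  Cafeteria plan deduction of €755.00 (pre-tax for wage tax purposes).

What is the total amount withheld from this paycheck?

Wage Tax: taxable = €9,635.00 − €755.00 − 3×€330.00 = €7,890.00
  €487.84 + 12.73% × (€7,890.00 − €6,200.00) = €487.84 + 12.73% × €1,690.00 = €702.98
Unemployment Insurance: 7.27% × €8,880.00 = €645.58
Total: €702.98 + €645.58 = €1,348.56

€1,348.56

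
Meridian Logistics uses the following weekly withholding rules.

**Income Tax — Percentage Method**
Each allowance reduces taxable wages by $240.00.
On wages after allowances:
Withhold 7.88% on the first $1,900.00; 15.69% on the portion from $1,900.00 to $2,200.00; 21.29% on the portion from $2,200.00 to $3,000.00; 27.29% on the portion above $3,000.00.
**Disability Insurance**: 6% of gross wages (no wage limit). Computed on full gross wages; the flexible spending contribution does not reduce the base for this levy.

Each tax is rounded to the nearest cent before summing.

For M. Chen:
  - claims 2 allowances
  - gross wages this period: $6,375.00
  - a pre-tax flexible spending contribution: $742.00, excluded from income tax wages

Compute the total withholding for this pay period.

Income Tax: taxable = $6,375.00 − $742.00 − 2×$240.00 = $5,153.00
  $367.11 + 27.29% × ($5,153.00 − $3,000.00) = $367.11 + 27.29% × $2,153.00 = $954.66
Disability Insurance: 6% × $6,375.00 = $382.50
Total: $954.66 + $382.50 = $1,337.16

$1,337.16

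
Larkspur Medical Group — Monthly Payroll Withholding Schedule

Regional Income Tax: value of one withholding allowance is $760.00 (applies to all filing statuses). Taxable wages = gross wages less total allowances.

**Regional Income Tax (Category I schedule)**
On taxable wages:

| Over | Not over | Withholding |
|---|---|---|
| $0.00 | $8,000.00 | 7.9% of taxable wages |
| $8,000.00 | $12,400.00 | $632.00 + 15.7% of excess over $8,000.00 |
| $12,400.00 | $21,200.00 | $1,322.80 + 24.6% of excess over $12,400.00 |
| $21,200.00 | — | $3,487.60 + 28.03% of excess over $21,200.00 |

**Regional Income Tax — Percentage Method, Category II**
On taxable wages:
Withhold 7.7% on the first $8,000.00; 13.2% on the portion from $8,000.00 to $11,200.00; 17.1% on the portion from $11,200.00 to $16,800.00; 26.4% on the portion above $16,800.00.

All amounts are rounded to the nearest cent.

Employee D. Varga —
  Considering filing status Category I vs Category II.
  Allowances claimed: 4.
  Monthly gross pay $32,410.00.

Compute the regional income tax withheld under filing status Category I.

Regional Income Tax (Category I): taxable = $32,410.00 − 4×$760.00 = $29,370.00
  $3,487.60 + 28.03% × ($29,370.00 − $21,200.00) = $3,487.60 + 28.03% × $8,170.00 = $5,777.65

$5,777.65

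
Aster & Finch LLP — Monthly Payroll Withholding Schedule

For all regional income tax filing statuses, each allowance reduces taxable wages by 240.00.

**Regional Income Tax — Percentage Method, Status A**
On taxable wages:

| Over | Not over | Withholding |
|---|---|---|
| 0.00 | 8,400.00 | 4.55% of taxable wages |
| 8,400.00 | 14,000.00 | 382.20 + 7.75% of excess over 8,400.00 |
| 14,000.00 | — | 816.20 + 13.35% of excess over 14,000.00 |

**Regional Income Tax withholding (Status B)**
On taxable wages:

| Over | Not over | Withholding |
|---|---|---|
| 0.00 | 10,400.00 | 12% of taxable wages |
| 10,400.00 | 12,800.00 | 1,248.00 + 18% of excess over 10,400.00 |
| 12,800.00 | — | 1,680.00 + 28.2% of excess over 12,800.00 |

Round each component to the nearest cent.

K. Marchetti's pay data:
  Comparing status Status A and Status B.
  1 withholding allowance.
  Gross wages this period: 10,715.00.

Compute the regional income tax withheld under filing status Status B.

1,261.50

Regional Income Tax (Status B): taxable = 10,715.00 − 1×240.00 = 10,475.00
  1,248.00 + 18% × (10,475.00 − 10,400.00) = 1,248.00 + 18% × 75.00 = 1,261.50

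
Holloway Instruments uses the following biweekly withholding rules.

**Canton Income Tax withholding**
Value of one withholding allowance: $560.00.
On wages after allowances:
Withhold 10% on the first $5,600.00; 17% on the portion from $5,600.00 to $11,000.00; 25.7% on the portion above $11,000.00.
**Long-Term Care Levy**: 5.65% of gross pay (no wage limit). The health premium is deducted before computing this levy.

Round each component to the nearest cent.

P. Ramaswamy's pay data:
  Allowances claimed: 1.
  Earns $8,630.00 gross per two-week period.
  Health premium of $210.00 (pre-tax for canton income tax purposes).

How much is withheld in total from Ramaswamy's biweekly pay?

$1,419.93

Canton Income Tax: taxable = $8,630.00 − $210.00 − 1×$560.00 = $7,860.00
  $560.00 + 17% × ($7,860.00 − $5,600.00) = $560.00 + 17% × $2,260.00 = $944.20
Long-Term Care Levy: 5.65% × $8,420.00 = $475.73
Total: $944.20 + $475.73 = $1,419.93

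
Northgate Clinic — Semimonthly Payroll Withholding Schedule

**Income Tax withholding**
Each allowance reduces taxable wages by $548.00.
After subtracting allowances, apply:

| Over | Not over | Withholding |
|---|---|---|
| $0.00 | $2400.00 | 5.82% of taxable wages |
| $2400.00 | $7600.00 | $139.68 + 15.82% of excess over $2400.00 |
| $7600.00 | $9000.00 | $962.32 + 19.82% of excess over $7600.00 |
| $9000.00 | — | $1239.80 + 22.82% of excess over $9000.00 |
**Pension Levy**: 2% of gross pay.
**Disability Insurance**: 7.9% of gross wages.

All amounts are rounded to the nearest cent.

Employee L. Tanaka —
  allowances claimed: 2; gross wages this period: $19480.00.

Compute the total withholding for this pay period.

Income Tax: taxable = $19480.00 − 2×$548.00 = $18384.00
  $1239.80 + 22.82% × ($18384.00 − $9000.00) = $1239.80 + 22.82% × $9384.00 = $3381.23
Pension Levy: 2% × $19480.00 = $389.60
Disability Insurance: 7.9% × $19480.00 = $1538.92
Total: $3381.23 + $389.60 + $1538.92 = $5309.75

$5309.75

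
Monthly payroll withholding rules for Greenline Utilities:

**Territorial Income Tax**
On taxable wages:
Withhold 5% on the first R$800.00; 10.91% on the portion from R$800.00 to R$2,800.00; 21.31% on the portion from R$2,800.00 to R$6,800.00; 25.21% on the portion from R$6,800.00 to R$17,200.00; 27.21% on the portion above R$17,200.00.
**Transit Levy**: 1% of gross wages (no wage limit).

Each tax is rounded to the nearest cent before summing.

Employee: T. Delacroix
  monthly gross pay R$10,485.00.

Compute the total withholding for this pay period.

R$2,144.44

Territorial Income Tax: taxable = R$10,485.00
  R$1,110.60 + 25.21% × (R$10,485.00 − R$6,800.00) = R$1,110.60 + 25.21% × R$3,685.00 = R$2,039.59
Transit Levy: 1% × R$10,485.00 = R$104.85
Total: R$2,039.59 + R$104.85 = R$2,144.44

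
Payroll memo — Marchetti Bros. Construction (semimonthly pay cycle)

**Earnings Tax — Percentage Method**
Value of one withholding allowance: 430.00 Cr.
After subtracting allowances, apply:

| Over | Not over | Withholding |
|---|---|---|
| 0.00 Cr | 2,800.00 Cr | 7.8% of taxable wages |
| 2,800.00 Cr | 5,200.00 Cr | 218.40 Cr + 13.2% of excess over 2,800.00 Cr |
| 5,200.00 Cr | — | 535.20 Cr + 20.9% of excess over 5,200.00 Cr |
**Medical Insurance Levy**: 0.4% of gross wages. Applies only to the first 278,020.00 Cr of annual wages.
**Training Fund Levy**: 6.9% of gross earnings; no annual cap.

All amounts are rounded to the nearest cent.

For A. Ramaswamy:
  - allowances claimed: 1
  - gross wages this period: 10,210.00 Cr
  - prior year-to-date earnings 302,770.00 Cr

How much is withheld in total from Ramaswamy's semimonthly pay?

2,196.91 Cr

Earnings Tax: taxable = 10,210.00 Cr − 1×430.00 Cr = 9,780.00 Cr
  535.20 Cr + 20.9% × (9,780.00 Cr − 5,200.00 Cr) = 535.20 Cr + 20.9% × 4,580.00 Cr = 1,492.42 Cr
Medical Insurance Levy: YTD 302,770.00 Cr ≥ cap 278,020.00 Cr → 0.00 Cr
Training Fund Levy: 6.9% × 10,210.00 Cr = 704.49 Cr
Total: 1,492.42 Cr + 0.00 Cr + 704.49 Cr = 2,196.91 Cr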